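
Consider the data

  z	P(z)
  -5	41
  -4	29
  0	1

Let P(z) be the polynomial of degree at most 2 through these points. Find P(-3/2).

31/4

Evaluate each Lagrange basis at z = -3/2:
L_0(-3/2) = (5/2)·(-3/2)/[(-1)·(-5)] = -3/4
L_1(-3/2) = (7/2)·(-3/2)/[(1)·(-4)] = 21/16
L_2(-3/2) = (7/2)·(5/2)/[(5)·(4)] = 7/16
Sum: 41·(-3/4) + 29·(21/16) + 1·(7/16) = 31/4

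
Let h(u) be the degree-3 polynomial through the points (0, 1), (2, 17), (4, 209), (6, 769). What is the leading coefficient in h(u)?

The leading coefficient equals the top divided difference h[0,2,4,6].
h[0,2] = (17 - 1) / (2 - 0) = 8
h[2,4] = (209 - 17) / (4 - 2) = 96
h[4,6] = (769 - 209) / (6 - 4) = 280
h[0,2,4] = (96 - 8) / (4 - 0) = 22
h[2,4,6] = (280 - 96) / (6 - 2) = 46
h[0,2,4,6] = (46 - 22) / (6 - 0) = 4

4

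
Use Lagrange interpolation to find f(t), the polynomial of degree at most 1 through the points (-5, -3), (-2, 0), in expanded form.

f(t) = t + 2

L_0(t) = (t + 2) / [-3] = -(1/3)t - 2/3
L_1(t) = (t + 5) / [3] = (1/3)t + 5/3
f(t) = (-3)·L_0 + 0·L_1
  (-3)·L_0(t) = t + 2
  0·L_1(t) = 0
Adding term by term: t + 2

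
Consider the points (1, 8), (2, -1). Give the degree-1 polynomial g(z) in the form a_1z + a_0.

g(z) = -9z + 17

Build the Lagrange basis polynomials:
L_0(z) = (z - 2) / [-1] = -z + 2
L_1(z) = (z - 1) / [1] = z - 1
g(z) = 8·L_0 + (-1)·L_1
  8·L_0(z) = -8z + 16
  (-1)·L_1(z) = -z + 1
Adding term by term: -9z + 17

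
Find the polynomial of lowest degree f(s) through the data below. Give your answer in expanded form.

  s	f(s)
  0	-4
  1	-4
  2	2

Build the Lagrange basis polynomials:
L_0(s) = (s - 1)(s - 2) / [2] = (1/2)s^2 - (3/2)s + 1
L_1(s) = s(s - 2) / [-1] = -s^2 + 2s
L_2(s) = s(s - 1) / [2] = (1/2)s^2 - (1/2)s
f(s) = (-4)·L_0 + (-4)·L_1 + 2·L_2
  (-4)·L_0(s) = -2s^2 + 6s - 4
  (-4)·L_1(s) = 4s^2 - 8s
  2·L_2(s) = s^2 - s
Adding term by term: 3s^2 - 3s - 4

f(s) = 3s^2 - 3s - 4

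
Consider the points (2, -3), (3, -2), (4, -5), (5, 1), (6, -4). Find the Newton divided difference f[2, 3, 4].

f[2,3] = (-2 - (-3)) / (3 - 2) = 1
f[3,4] = (-5 - (-2)) / (4 - 3) = -3
f[2,3,4] = (-3 - 1) / (4 - 2) = -2

-2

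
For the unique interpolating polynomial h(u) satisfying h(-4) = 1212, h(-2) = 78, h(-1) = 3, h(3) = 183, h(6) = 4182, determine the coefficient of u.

1

Build the Lagrange basis polynomials:
L_0(u) = (u + 2)(u + 1)(u - 3)(u - 6) / [420] = (1/420)u^4 - (1/70)u^3 - (1/60)u^2 + (3/35)u + 3/35
L_1(u) = (u + 4)(u + 1)(u - 3)(u - 6) / [-80] = -(1/80)u^4 + (1/20)u^3 + (23/80)u^2 - (27/40)u - 9/10
L_2(u) = (u + 4)(u + 2)(u - 3)(u - 6) / [84] = (1/84)u^4 - (1/28)u^3 - (1/3)u^2 + (3/7)u + 12/7
L_3(u) = (u + 4)(u + 2)(u + 1)(u - 6) / [-420] = -(1/420)u^4 - (1/420)u^3 + (1/15)u^2 + (19/105)u + 4/35
L_4(u) = (u + 4)(u + 2)(u + 1)(u - 3) / [1680] = (1/1680)u^4 + (1/420)u^3 - (1/240)u^2 - (17/840)u - 1/70
h(u) = 1212·L_0 + 78·L_1 + 3·L_2 + 183·L_3 + 4182·L_4
Only the coefficient of u is needed; take it from each L_i and combine:
1212·(3/35) + 78·(-27/40) + 3·(3/7) + 183·(19/105) + 4182·(-17/840) = 1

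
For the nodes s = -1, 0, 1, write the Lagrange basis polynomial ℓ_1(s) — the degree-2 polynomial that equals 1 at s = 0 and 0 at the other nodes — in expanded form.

ℓ_1(s) = (s + 1)(s - 1) / [(1)·(-1)]
       = (s^2 - 1) / (-1)

ℓ_1(s) = -s^2 + 1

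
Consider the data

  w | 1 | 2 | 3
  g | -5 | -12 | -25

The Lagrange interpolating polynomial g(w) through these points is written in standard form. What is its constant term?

L_0(w) = (w - 2)(w - 3) / [2] = (1/2)w^2 - (5/2)w + 3
L_1(w) = (w - 1)(w - 3) / [-1] = -w^2 + 4w - 3
L_2(w) = (w - 1)(w - 2) / [2] = (1/2)w^2 - (3/2)w + 1
g(w) = (-5)·L_0 + (-12)·L_1 + (-25)·L_2
Only the constant term is needed; take it from each L_i and combine:
(-5)·(3) + (-12)·(-3) + (-25)·(1) = -4

-4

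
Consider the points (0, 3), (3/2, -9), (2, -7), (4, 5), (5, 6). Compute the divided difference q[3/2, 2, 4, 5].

q[3/2,2] = (-7 - (-9)) / (2 - 3/2) = 4
q[2,4] = (5 - (-7)) / (4 - 2) = 6
q[4,5] = (6 - 5) / (5 - 4) = 1
q[3/2,2,4] = (6 - 4) / (4 - 3/2) = 4/5
q[2,4,5] = (1 - 6) / (5 - 2) = -5/3
q[3/2,2,4,5] = (-5/3 - 4/5) / (5 - 3/2) = -74/105

-74/105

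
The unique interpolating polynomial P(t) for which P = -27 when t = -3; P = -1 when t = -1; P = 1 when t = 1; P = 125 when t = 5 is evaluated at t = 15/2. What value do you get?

3375/8

Evaluate each Lagrange basis at t = 15/2:
L_0(15/2) = (17/2)·(13/2)·(5/2)/[(-2)·(-4)·(-8)] = -1105/512
L_1(15/2) = (21/2)·(13/2)·(5/2)/[(2)·(-2)·(-6)] = 455/64
L_2(15/2) = (21/2)·(17/2)·(5/2)/[(4)·(2)·(-4)] = -1785/256
L_3(15/2) = (21/2)·(17/2)·(13/2)/[(8)·(6)·(4)] = 1547/512
Sum: (-27)·(-1105/512) + (-1)·(455/64) + 1·(-1785/256) + 125·(1547/512) = 3375/8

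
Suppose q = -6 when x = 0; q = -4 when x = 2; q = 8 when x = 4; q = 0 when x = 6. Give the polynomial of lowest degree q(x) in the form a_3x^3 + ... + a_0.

Newton's divided differences:
q[0,2] = (-4 - (-6)) / (2 - 0) = 1
q[2,4] = (8 - (-4)) / (4 - 2) = 6
q[4,6] = (0 - 8) / (6 - 4) = -4
q[0,2,4] = (6 - 1) / (4 - 0) = 5/4
q[2,4,6] = (-4 - 6) / (6 - 2) = -5/2
q[0,2,4,6] = (-5/2 - 5/4) / (6 - 0) = -5/8
q(x) = -6 + 1·x + (5/4)·x(x - 2) + (-5/8)·x(x - 2)(x - 4)
Expanding: q(x) = -(5/8)x^3 + 5x^2 - (13/2)x - 6

q(x) = -(5/8)x^3 + 5x^2 - (13/2)x - 6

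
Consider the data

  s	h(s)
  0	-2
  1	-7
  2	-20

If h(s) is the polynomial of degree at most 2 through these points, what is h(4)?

Evaluate each Lagrange basis at s = 4:
L_0(4) = (3)·(2)/[(-1)·(-2)] = 3
L_1(4) = (4)·(2)/[(1)·(-1)] = -8
L_2(4) = (4)·(3)/[(2)·(1)] = 6
Sum: (-2)·(3) + (-7)·(-8) + (-20)·(6) = -70

-70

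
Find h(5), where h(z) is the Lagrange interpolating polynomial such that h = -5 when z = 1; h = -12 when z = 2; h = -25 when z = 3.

Evaluate each Lagrange basis at z = 5:
L_0(5) = (3)·(2)/[(-1)·(-2)] = 3
L_1(5) = (4)·(2)/[(1)·(-1)] = -8
L_2(5) = (4)·(3)/[(2)·(1)] = 6
Sum: (-5)·(3) + (-12)·(-8) + (-25)·(6) = -69

-69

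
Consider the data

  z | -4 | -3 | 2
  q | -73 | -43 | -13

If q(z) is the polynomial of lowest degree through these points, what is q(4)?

-57

Evaluate each Lagrange basis at z = 4:
L_0(4) = (7)·(2)/[(-1)·(-6)] = 7/3
L_1(4) = (8)·(2)/[(1)·(-5)] = -16/5
L_2(4) = (8)·(7)/[(6)·(5)] = 28/15
Sum: (-73)·(7/3) + (-43)·(-16/5) + (-13)·(28/15) = -57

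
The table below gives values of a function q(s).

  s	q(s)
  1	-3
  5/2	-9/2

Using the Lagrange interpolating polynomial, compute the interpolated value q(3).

L_0(3) = (1/2)/[(-3/2)] = -1/3
L_1(3) = (2)/[(3/2)] = 4/3
Sum: (-3)·(-1/3) + (-9/2)·(4/3) = -5

-5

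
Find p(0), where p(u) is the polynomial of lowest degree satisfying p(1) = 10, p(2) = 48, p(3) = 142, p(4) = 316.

4

L_0(0) = (-2)·(-3)·(-4)/[(-1)·(-2)·(-3)] = 4
L_1(0) = (-1)·(-3)·(-4)/[(1)·(-1)·(-2)] = -6
L_2(0) = (-1)·(-2)·(-4)/[(2)·(1)·(-1)] = 4
L_3(0) = (-1)·(-2)·(-3)/[(3)·(2)·(1)] = -1
Sum: 10·(4) + 48·(-6) + 142·(4) + 316·(-1) = 4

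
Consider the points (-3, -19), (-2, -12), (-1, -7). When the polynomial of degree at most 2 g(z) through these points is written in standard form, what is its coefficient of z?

2

L_0(z) = (z + 2)(z + 1) / [2] = (1/2)z^2 + (3/2)z + 1
L_1(z) = (z + 3)(z + 1) / [-1] = -z^2 - 4z - 3
L_2(z) = (z + 3)(z + 2) / [2] = (1/2)z^2 + (5/2)z + 3
g(z) = (-19)·L_0 + (-12)·L_1 + (-7)·L_2
Only the coefficient of z is needed; take it from each L_i and combine:
(-19)·(3/2) + (-12)·(-4) + (-7)·(5/2) = 2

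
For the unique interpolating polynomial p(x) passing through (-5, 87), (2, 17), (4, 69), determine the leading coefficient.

L_0(x) = (x - 2)(x - 4) / [63] = (1/63)x^2 - (2/21)x + 8/63
L_1(x) = (x + 5)(x - 4) / [-14] = -(1/14)x^2 - (1/14)x + 10/7
L_2(x) = (x + 5)(x - 2) / [18] = (1/18)x^2 + (1/6)x - 5/9
p(x) = 87·L_0 + 17·L_1 + 69·L_2
Only the coefficient of x^2 is needed; take it from each L_i and combine:
87·(1/63) + 17·(-1/14) + 69·(1/18) = 4

4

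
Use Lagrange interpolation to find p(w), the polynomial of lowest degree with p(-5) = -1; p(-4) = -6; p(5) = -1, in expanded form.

p(w) = (5/9)w^2 - 134/9

Build the Lagrange basis polynomials:
L_0(w) = (w + 4)(w - 5) / [10] = (1/10)w^2 - (1/10)w - 2
L_1(w) = (w + 5)(w - 5) / [-9] = -(1/9)w^2 + 25/9
L_2(w) = (w + 5)(w + 4) / [90] = (1/90)w^2 + (1/10)w + 2/9
p(w) = (-1)·L_0 + (-6)·L_1 + (-1)·L_2
  (-1)·L_0(w) = -(1/10)w^2 + (1/10)w + 2
  (-6)·L_1(w) = (2/3)w^2 - 50/3
  (-1)·L_2(w) = -(1/90)w^2 - (1/10)w - 2/9
Adding term by term: (5/9)w^2 - 134/9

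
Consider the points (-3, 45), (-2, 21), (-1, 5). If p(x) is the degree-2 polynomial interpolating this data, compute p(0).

L_0(0) = (2)·(1)/[(-1)·(-2)] = 1
L_1(0) = (3)·(1)/[(1)·(-1)] = -3
L_2(0) = (3)·(2)/[(2)·(1)] = 3
Sum: 45·(1) + 21·(-3) + 5·(3) = -3

-3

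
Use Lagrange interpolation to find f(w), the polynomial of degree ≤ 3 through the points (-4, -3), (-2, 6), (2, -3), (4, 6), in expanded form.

f(w) = (9/32)w^3 - (27/8)w + 3/2

Build the Lagrange basis polynomials:
L_0(w) = (w + 2)(w - 2)(w - 4) / [-96] = -(1/96)w^3 + (1/24)w^2 + (1/24)w - 1/6
L_1(w) = (w + 4)(w - 2)(w - 4) / [48] = (1/48)w^3 - (1/24)w^2 - (1/3)w + 2/3
L_2(w) = (w + 4)(w + 2)(w - 4) / [-48] = -(1/48)w^3 - (1/24)w^2 + (1/3)w + 2/3
L_3(w) = (w + 4)(w + 2)(w - 2) / [96] = (1/96)w^3 + (1/24)w^2 - (1/24)w - 1/6
f(w) = (-3)·L_0 + 6·L_1 + (-3)·L_2 + 6·L_3
  (-3)·L_0(w) = (1/32)w^3 - (1/8)w^2 - (1/8)w + 1/2
  6·L_1(w) = (1/8)w^3 - (1/4)w^2 - 2w + 4
  (-3)·L_2(w) = (1/16)w^3 + (1/8)w^2 - w - 2
  6·L_3(w) = (1/16)w^3 + (1/4)w^2 - (1/4)w - 1
Adding term by term: (9/32)w^3 - (27/8)w + 3/2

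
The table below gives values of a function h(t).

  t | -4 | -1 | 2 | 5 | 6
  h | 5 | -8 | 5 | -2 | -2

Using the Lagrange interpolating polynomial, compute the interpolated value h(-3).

-584/63

L_0(-3) = (-2)·(-5)·(-8)·(-9)/[(-3)·(-6)·(-9)·(-10)] = 4/9
L_1(-3) = (1)·(-5)·(-8)·(-9)/[(3)·(-3)·(-6)·(-7)] = 20/21
L_2(-3) = (1)·(-2)·(-8)·(-9)/[(6)·(3)·(-3)·(-4)] = -2/3
L_3(-3) = (1)·(-2)·(-5)·(-9)/[(9)·(6)·(3)·(-1)] = 5/9
L_4(-3) = (1)·(-2)·(-5)·(-8)/[(10)·(7)·(4)·(1)] = -2/7
Sum: 5·(4/9) + (-8)·(20/21) + 5·(-2/3) + (-2)·(5/9) + (-2)·(-2/7) = -584/63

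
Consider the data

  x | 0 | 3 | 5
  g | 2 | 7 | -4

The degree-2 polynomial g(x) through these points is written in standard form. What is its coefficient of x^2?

-43/30

The leading coefficient equals the top divided difference g[0,3,5].
g[0,3] = (7 - 2) / (3 - 0) = 5/3
g[3,5] = (-4 - 7) / (5 - 3) = -11/2
g[0,3,5] = (-11/2 - 5/3) / (5 - 0) = -43/30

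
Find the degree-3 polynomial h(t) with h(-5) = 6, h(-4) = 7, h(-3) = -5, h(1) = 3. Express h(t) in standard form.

Build the Lagrange basis polynomials:
L_0(t) = (t + 4)(t + 3)(t - 1) / [-12] = -(1/12)t^3 - (1/2)t^2 - (5/12)t + 1
L_1(t) = (t + 5)(t + 3)(t - 1) / [5] = (1/5)t^3 + (7/5)t^2 + (7/5)t - 3
L_2(t) = (t + 5)(t + 4)(t - 1) / [-8] = -(1/8)t^3 - t^2 - (11/8)t + 5/2
L_3(t) = (t + 5)(t + 4)(t + 3) / [120] = (1/120)t^3 + (1/10)t^2 + (47/120)t + 1/2
h(t) = 6·L_0 + 7·L_1 + (-5)·L_2 + 3·L_3
  6·L_0(t) = -(1/2)t^3 - 3t^2 - (5/2)t + 6
  7·L_1(t) = (7/5)t^3 + (49/5)t^2 + (49/5)t - 21
  (-5)·L_2(t) = (5/8)t^3 + 5t^2 + (55/8)t - 25/2
  3·L_3(t) = (1/40)t^3 + (3/10)t^2 + (47/40)t + 3/2
Adding term by term: (31/20)t^3 + (121/10)t^2 + (307/20)t - 26

h(t) = (31/20)t^3 + (121/10)t^2 + (307/20)t - 26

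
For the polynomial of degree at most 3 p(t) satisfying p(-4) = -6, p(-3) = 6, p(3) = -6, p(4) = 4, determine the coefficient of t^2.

-1/7

L_0(t) = (t + 3)(t - 3)(t - 4) / [-56] = -(1/56)t^3 + (1/14)t^2 + (9/56)t - 9/14
L_1(t) = (t + 4)(t - 3)(t - 4) / [42] = (1/42)t^3 - (1/14)t^2 - (8/21)t + 8/7
L_2(t) = (t + 4)(t + 3)(t - 4) / [-42] = -(1/42)t^3 - (1/14)t^2 + (8/21)t + 8/7
L_3(t) = (t + 4)(t + 3)(t - 3) / [56] = (1/56)t^3 + (1/14)t^2 - (9/56)t - 9/14
p(t) = (-6)·L_0 + 6·L_1 + (-6)·L_2 + 4·L_3
Only the coefficient of t^2 is needed; take it from each L_i and combine:
(-6)·(1/14) + 6·(-1/14) + (-6)·(-1/14) + 4·(1/14) = -1/7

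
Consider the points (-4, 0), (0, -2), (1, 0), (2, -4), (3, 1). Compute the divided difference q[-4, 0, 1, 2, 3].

37/84

q[-4,0] = (-2 - 0) / (0 - (-4)) = -1/2
q[0,1] = (0 - (-2)) / (1 - 0) = 2
q[1,2] = (-4 - 0) / (2 - 1) = -4
q[2,3] = (1 - (-4)) / (3 - 2) = 5
q[-4,0,1] = (2 - (-1/2)) / (1 - (-4)) = 1/2
q[0,1,2] = (-4 - 2) / (2 - 0) = -3
q[1,2,3] = (5 - (-4)) / (3 - 1) = 9/2
q[-4,0,1,2] = (-3 - 1/2) / (2 - (-4)) = -7/12
q[0,1,2,3] = (9/2 - (-3)) / (3 - 0) = 5/2
q[-4,0,1,2,3] = (5/2 - (-7/12)) / (3 - (-4)) = 37/84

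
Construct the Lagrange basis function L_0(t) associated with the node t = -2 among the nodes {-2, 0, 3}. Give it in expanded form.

L_0(t) = t(t - 3) / [(-2)·(-5)]
       = (t^2 - 3t) / (10)

L_0(t) = (1/10)t^2 - (3/10)t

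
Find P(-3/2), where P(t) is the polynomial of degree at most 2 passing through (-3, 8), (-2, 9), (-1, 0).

Using Newton's divided-difference form:
P[-3,-2] = (9 - 8) / (-2 - (-3)) = 1
P[-2,-1] = (0 - 9) / (-1 - (-2)) = -9
P[-3,-2,-1] = (-9 - 1) / (-1 - (-3)) = -5
P(-3/2) = 8 + 1·(3/2) + (-5)·(3/2)·(1/2) = 23/4

23/4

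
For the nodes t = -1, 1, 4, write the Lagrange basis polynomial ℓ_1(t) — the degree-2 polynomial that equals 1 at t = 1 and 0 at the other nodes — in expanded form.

ℓ_1(t) = -(1/6)t^2 + (1/2)t + 2/3

ℓ_1(t) = (t + 1)(t - 4) / [(2)·(-3)]
       = (t^2 - 3t - 4) / (-6)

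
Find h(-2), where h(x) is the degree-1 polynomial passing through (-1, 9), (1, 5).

11

Evaluate each Lagrange basis at x = -2:
L_0(-2) = (-3)/[(-2)] = 3/2
L_1(-2) = (-1)/[(2)] = -1/2
Sum: 9·(3/2) + 5·(-1/2) = 11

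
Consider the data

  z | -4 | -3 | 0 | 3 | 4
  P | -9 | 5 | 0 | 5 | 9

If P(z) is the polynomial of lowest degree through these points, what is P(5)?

55/7

L_0(5) = (8)·(5)·(2)·(1)/[(-1)·(-4)·(-7)·(-8)] = 5/14
L_1(5) = (9)·(5)·(2)·(1)/[(1)·(-3)·(-6)·(-7)] = -5/7
L_2(5) = (9)·(8)·(2)·(1)/[(4)·(3)·(-3)·(-4)] = 1
L_3(5) = (9)·(8)·(5)·(1)/[(7)·(6)·(3)·(-1)] = -20/7
L_4(5) = (9)·(8)·(5)·(2)/[(8)·(7)·(4)·(1)] = 45/14
Sum: (-9)·(5/14) + 5·(-5/7) + 0 + 5·(-20/7) + 9·(45/14) = 55/7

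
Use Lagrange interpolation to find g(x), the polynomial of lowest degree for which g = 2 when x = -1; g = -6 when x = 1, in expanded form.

g(x) = -4x - 2

Build the Lagrange basis polynomials:
L_0(x) = (x - 1) / [-2] = -(1/2)x + 1/2
L_1(x) = (x + 1) / [2] = (1/2)x + 1/2
g(x) = 2·L_0 + (-6)·L_1
  2·L_0(x) = -x + 1
  (-6)·L_1(x) = -3x - 3
Adding term by term: -4x - 2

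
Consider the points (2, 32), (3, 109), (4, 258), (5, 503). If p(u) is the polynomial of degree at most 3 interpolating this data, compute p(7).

L_0(7) = (4)·(3)·(2)/[(-1)·(-2)·(-3)] = -4
L_1(7) = (5)·(3)·(2)/[(1)·(-1)·(-2)] = 15
L_2(7) = (5)·(4)·(2)/[(2)·(1)·(-1)] = -20
L_3(7) = (5)·(4)·(3)/[(3)·(2)·(1)] = 10
Sum: 32·(-4) + 109·(15) + 258·(-20) + 503·(10) = 1377

1377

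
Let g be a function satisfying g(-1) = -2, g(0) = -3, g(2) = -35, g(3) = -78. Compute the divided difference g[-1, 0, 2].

-5

g[-1,0] = (-3 - (-2)) / (0 - (-1)) = -1
g[0,2] = (-35 - (-3)) / (2 - 0) = -16
g[-1,0,2] = (-16 - (-1)) / (2 - (-1)) = -5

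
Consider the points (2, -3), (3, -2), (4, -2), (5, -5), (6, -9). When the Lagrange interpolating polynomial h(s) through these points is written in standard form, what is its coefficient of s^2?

L_0(s) = (s - 3)(s - 4)(s - 5)(s - 6) / [24] = (1/24)s^4 - (3/4)s^3 + (119/24)s^2 - (57/4)s + 15
L_1(s) = (s - 2)(s - 4)(s - 5)(s - 6) / [-6] = -(1/6)s^4 + (17/6)s^3 - (52/3)s^2 + (134/3)s - 40
L_2(s) = (s - 2)(s - 3)(s - 5)(s - 6) / [4] = (1/4)s^4 - 4s^3 + (91/4)s^2 - 54s + 45
L_3(s) = (s - 2)(s - 3)(s - 4)(s - 6) / [-6] = -(1/6)s^4 + (5/2)s^3 - (40/3)s^2 + 30s - 24
L_4(s) = (s - 2)(s - 3)(s - 4)(s - 5) / [24] = (1/24)s^4 - (7/12)s^3 + (71/24)s^2 - (77/12)s + 5
h(s) = (-3)·L_0 + (-2)·L_1 + (-2)·L_2 + (-5)·L_3 + (-9)·L_4
Only the coefficient of s^2 is needed; take it from each L_i and combine:
(-3)·(119/24) + (-2)·(-52/3) + (-2)·(91/4) + (-5)·(-40/3) + (-9)·(71/24) = 43/3

43/3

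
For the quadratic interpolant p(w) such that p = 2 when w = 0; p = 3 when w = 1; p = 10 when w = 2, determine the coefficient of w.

-2

L_0(w) = (w - 1)(w - 2) / [2] = (1/2)w^2 - (3/2)w + 1
L_1(w) = w(w - 2) / [-1] = -w^2 + 2w
L_2(w) = w(w - 1) / [2] = (1/2)w^2 - (1/2)w
p(w) = 2·L_0 + 3·L_1 + 10·L_2
Only the coefficient of w is needed; take it from each L_i and combine:
2·(-3/2) + 3·(2) + 10·(-1/2) = -2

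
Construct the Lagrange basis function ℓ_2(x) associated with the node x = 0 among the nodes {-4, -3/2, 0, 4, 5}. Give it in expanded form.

ℓ_2(x) = (x + 4)(x + 3/2)(x - 4)(x - 5) / [(4)·(3/2)·(-4)·(-5)]
       = (x^4 - (7/2)x^3 - (47/2)x^2 + 56x + 120) / (120)

ℓ_2(x) = (1/120)x^4 - (7/240)x^3 - (47/240)x^2 + (7/15)x + 1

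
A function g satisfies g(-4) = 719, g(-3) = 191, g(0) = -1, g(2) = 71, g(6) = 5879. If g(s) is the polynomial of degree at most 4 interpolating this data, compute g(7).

Evaluate each Lagrange basis at s = 7:
L_0(7) = (10)·(7)·(5)·(1)/[(-1)·(-4)·(-6)·(-10)] = 35/24
L_1(7) = (11)·(7)·(5)·(1)/[(1)·(-3)·(-5)·(-9)] = -77/27
L_2(7) = (11)·(10)·(5)·(1)/[(4)·(3)·(-2)·(-6)] = 275/72
L_3(7) = (11)·(10)·(7)·(1)/[(6)·(5)·(2)·(-4)] = -77/24
L_4(7) = (11)·(10)·(7)·(5)/[(10)·(9)·(6)·(4)] = 385/216
Sum: 719·(35/24) + 191·(-77/27) + (-1)·(275/72) + 71·(-77/24) + 5879·(385/216) = 10751

10751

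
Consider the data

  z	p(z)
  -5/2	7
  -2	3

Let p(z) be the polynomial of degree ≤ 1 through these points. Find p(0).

-13

Evaluate each Lagrange basis at z = 0:
L_0(0) = (2)/[(-1/2)] = -4
L_1(0) = (5/2)/[(1/2)] = 5
Sum: 7·(-4) + 3·(5) = -13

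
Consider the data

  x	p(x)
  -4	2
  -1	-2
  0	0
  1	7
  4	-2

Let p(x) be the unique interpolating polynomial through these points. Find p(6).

-163

Using Newton's divided-difference form:
p[-4,-1] = (-2 - 2) / (-1 - (-4)) = -4/3
p[-1,0] = (0 - (-2)) / (0 - (-1)) = 2
p[0,1] = (7 - 0) / (1 - 0) = 7
p[1,4] = (-2 - 7) / (4 - 1) = -3
p[-4,-1,0] = (2 - (-4/3)) / (0 - (-4)) = 5/6
p[-1,0,1] = (7 - 2) / (1 - (-1)) = 5/2
p[0,1,4] = (-3 - 7) / (4 - 0) = -5/2
p[-4,-1,0,1] = (5/2 - 5/6) / (1 - (-4)) = 1/3
p[-1,0,1,4] = (-5/2 - 5/2) / (4 - (-1)) = -1
p[-4,-1,0,1,4] = (-1 - 1/3) / (4 - (-4)) = -1/6
p(6) = 2 + (-4/3)·(10) + (5/6)·(10)·(7) + (1/3)·(10)·(7)·(6) + (-1/6)·(10)·(7)·(6)·(5) = -163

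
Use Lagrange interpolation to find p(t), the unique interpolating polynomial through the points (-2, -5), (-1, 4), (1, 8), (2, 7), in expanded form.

p(t) = (1/3)t^3 - (5/3)t^2 + (5/3)t + 23/3

Build the Lagrange basis polynomials:
L_0(t) = (t + 1)(t - 1)(t - 2) / [-12] = -(1/12)t^3 + (1/6)t^2 + (1/12)t - 1/6
L_1(t) = (t + 2)(t - 1)(t - 2) / [6] = (1/6)t^3 - (1/6)t^2 - (2/3)t + 2/3
L_2(t) = (t + 2)(t + 1)(t - 2) / [-6] = -(1/6)t^3 - (1/6)t^2 + (2/3)t + 2/3
L_3(t) = (t + 2)(t + 1)(t - 1) / [12] = (1/12)t^3 + (1/6)t^2 - (1/12)t - 1/6
p(t) = (-5)·L_0 + 4·L_1 + 8·L_2 + 7·L_3
  (-5)·L_0(t) = (5/12)t^3 - (5/6)t^2 - (5/12)t + 5/6
  4·L_1(t) = (2/3)t^3 - (2/3)t^2 - (8/3)t + 8/3
  8·L_2(t) = -(4/3)t^3 - (4/3)t^2 + (16/3)t + 16/3
  7·L_3(t) = (7/12)t^3 + (7/6)t^2 - (7/12)t - 7/6
Adding term by term: (1/3)t^3 - (5/3)t^2 + (5/3)t + 23/3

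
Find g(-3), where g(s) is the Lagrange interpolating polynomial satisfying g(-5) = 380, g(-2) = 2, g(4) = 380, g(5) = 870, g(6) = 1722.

30

Evaluate each Lagrange basis at s = -3:
L_0(-3) = (-1)·(-7)·(-8)·(-9)/[(-3)·(-9)·(-10)·(-11)] = 28/165
L_1(-3) = (2)·(-7)·(-8)·(-9)/[(3)·(-6)·(-7)·(-8)] = 1
L_2(-3) = (2)·(-1)·(-8)·(-9)/[(9)·(6)·(-1)·(-2)] = -4/3
L_3(-3) = (2)·(-1)·(-7)·(-9)/[(10)·(7)·(1)·(-1)] = 9/5
L_4(-3) = (2)·(-1)·(-7)·(-8)/[(11)·(8)·(2)·(1)] = -7/11
Sum: 380·(28/165) + 2·(1) + 380·(-4/3) + 870·(9/5) + 1722·(-7/11) = 30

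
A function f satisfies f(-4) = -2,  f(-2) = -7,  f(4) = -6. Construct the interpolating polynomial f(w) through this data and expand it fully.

Build the Lagrange basis polynomials:
L_0(w) = (w + 2)(w - 4) / [16] = (1/16)w^2 - (1/8)w - 1/2
L_1(w) = (w + 4)(w - 4) / [-12] = -(1/12)w^2 + 4/3
L_2(w) = (w + 4)(w + 2) / [48] = (1/48)w^2 + (1/8)w + 1/6
f(w) = (-2)·L_0 + (-7)·L_1 + (-6)·L_2
  (-2)·L_0(w) = -(1/8)w^2 + (1/4)w + 1
  (-7)·L_1(w) = (7/12)w^2 - 28/3
  (-6)·L_2(w) = -(1/8)w^2 - (3/4)w - 1
Adding term by term: (1/3)w^2 - (1/2)w - 28/3

f(w) = (1/3)w^2 - (1/2)w - 28/3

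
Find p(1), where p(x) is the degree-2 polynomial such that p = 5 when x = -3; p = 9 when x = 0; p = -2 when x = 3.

Evaluate each Lagrange basis at x = 1:
L_0(1) = (1)·(-2)/[(-3)·(-6)] = -1/9
L_1(1) = (4)·(-2)/[(3)·(-3)] = 8/9
L_2(1) = (4)·(1)/[(6)·(3)] = 2/9
Sum: 5·(-1/9) + 9·(8/9) + (-2)·(2/9) = 7

7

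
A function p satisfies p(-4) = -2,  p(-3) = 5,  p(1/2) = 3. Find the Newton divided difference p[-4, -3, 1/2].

-106/63

p[-4,-3] = (5 - (-2)) / (-3 - (-4)) = 7
p[-3,1/2] = (3 - 5) / (1/2 - (-3)) = -4/7
p[-4,-3,1/2] = (-4/7 - 7) / (1/2 - (-4)) = -106/63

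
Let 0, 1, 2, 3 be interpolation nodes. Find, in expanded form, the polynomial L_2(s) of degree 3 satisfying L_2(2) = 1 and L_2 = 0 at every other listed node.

L_2(s) = s(s - 1)(s - 3) / [(2)·(1)·(-1)]
       = (s^3 - 4s^2 + 3s) / (-2)

L_2(s) = -(1/2)s^3 + 2s^2 - (3/2)s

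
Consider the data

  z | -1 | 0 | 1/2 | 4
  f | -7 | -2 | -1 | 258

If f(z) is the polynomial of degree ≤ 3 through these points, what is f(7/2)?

173

Using Newton's divided-difference form:
f[-1,0] = (-2 - (-7)) / (0 - (-1)) = 5
f[0,1/2] = (-1 - (-2)) / (1/2 - 0) = 2
f[1/2,4] = (258 - (-1)) / (4 - 1/2) = 74
f[-1,0,1/2] = (2 - 5) / (1/2 - (-1)) = -2
f[0,1/2,4] = (74 - 2) / (4 - 0) = 18
f[-1,0,1/2,4] = (18 - (-2)) / (4 - (-1)) = 4
f(7/2) = -7 + 5·(9/2) + (-2)·(9/2)·(7/2) + 4·(9/2)·(7/2)·(3) = 173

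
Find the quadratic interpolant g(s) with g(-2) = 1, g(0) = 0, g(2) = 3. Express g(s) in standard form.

g(s) = (1/2)s^2 + (1/2)s

Build the Lagrange basis polynomials:
L_0(s) = s(s - 2) / [8] = (1/8)s^2 - (1/4)s
L_1(s) = (s + 2)(s - 2) / [-4] = -(1/4)s^2 + 1
L_2(s) = (s + 2)s / [8] = (1/8)s^2 + (1/4)s
g(s) = 1·L_0 + 0·L_1 + 3·L_2
  1·L_0(s) = (1/8)s^2 - (1/4)s
  0·L_1(s) = 0
  3·L_2(s) = (3/8)s^2 + (3/4)s
Adding term by term: (1/2)s^2 + (1/2)s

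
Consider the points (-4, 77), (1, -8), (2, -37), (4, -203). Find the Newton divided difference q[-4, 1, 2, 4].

-2

q[-4,1] = (-8 - 77) / (1 - (-4)) = -17
q[1,2] = (-37 - (-8)) / (2 - 1) = -29
q[2,4] = (-203 - (-37)) / (4 - 2) = -83
q[-4,1,2] = (-29 - (-17)) / (2 - (-4)) = -2
q[1,2,4] = (-83 - (-29)) / (4 - 1) = -18
q[-4,1,2,4] = (-18 - (-2)) / (4 - (-4)) = -2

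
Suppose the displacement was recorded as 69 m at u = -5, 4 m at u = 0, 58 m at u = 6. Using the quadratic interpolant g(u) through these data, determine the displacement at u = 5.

Using Newton's divided-difference form:
g[-5,0] = (4 - 69) / (0 - (-5)) = -13
g[0,6] = (58 - 4) / (6 - 0) = 9
g[-5,0,6] = (9 - (-13)) / (6 - (-5)) = 2
g(5) = 69 + (-13)·(10) + 2·(10)·(5) = 39

39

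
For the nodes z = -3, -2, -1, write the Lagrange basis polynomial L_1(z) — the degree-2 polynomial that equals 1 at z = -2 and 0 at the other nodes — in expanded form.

L_1(z) = -z^2 - 4z - 3

L_1(z) = (z + 3)(z + 1) / [(1)·(-1)]
       = (z^2 + 4z + 3) / (-1)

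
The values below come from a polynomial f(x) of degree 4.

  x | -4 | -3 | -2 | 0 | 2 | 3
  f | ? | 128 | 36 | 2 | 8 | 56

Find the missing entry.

350

The 5 known values determine f uniquely (degree ≤ 4).
Evaluate each Lagrange basis at x = -4:
L_0(-4) = (-2)·(-4)·(-6)·(-7)/[(-1)·(-3)·(-5)·(-6)] = 56/15
L_1(-4) = (-1)·(-4)·(-6)·(-7)/[(1)·(-2)·(-4)·(-5)] = -21/5
L_2(-4) = (-1)·(-2)·(-6)·(-7)/[(3)·(2)·(-2)·(-3)] = 7/3
L_3(-4) = (-1)·(-2)·(-4)·(-7)/[(5)·(4)·(2)·(-1)] = -7/5
L_4(-4) = (-1)·(-2)·(-4)·(-6)/[(6)·(5)·(3)·(1)] = 8/15
Sum: 128·(56/15) + 36·(-21/5) + 2·(7/3) + 8·(-7/5) + 56·(8/15) = 350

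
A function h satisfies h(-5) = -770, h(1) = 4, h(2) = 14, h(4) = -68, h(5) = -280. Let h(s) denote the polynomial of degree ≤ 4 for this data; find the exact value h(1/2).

11/16

Evaluate each Lagrange basis at s = 1/2:
L_0(1/2) = (-1/2)·(-3/2)·(-7/2)·(-9/2)/[(-6)·(-7)·(-9)·(-10)] = 1/320
L_1(1/2) = (11/2)·(-3/2)·(-7/2)·(-9/2)/[(6)·(-1)·(-3)·(-4)] = 231/128
L_2(1/2) = (11/2)·(-1/2)·(-7/2)·(-9/2)/[(7)·(1)·(-2)·(-3)] = -33/32
L_3(1/2) = (11/2)·(-1/2)·(-3/2)·(-9/2)/[(9)·(3)·(2)·(-1)] = 11/32
L_4(1/2) = (11/2)·(-1/2)·(-3/2)·(-7/2)/[(10)·(4)·(3)·(1)] = -77/640
Sum: (-770)·(1/320) + 4·(231/128) + 14·(-33/32) + (-68)·(11/32) + (-280)·(-77/640) = 11/16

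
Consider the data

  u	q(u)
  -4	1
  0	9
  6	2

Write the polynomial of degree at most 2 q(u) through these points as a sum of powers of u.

Newton's divided differences:
q[-4,0] = (9 - 1) / (0 - (-4)) = 2
q[0,6] = (2 - 9) / (6 - 0) = -7/6
q[-4,0,6] = (-7/6 - 2) / (6 - (-4)) = -19/60
q(u) = 1 + 2·(u + 4) + (-19/60)·(u + 4)u
Expanding: q(u) = -(19/60)u^2 + (11/15)u + 9

q(u) = -(19/60)u^2 + (11/15)u + 9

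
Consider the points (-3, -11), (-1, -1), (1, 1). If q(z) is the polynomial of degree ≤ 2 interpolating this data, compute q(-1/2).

L_0(-1/2) = (1/2)·(-3/2)/[(-2)·(-4)] = -3/32
L_1(-1/2) = (5/2)·(-3/2)/[(2)·(-2)] = 15/16
L_2(-1/2) = (5/2)·(1/2)/[(4)·(2)] = 5/32
Sum: (-11)·(-3/32) + (-1)·(15/16) + 1·(5/32) = 1/4

1/4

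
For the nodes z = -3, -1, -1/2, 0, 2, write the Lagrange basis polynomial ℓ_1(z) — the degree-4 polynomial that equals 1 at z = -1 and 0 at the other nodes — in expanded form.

ℓ_1(z) = (z + 3)(z + 1/2)z(z - 2) / [(2)·(-1/2)·(-1)·(-3)]
       = (z^4 + (3/2)z^3 - (11/2)z^2 - 3z) / (-3)

ℓ_1(z) = -(1/3)z^4 - (1/2)z^3 + (11/6)z^2 + z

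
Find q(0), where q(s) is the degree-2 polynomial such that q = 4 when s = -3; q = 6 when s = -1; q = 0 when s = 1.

L_0(0) = (1)·(-1)/[(-2)·(-4)] = -1/8
L_1(0) = (3)·(-1)/[(2)·(-2)] = 3/4
L_2(0) = (3)·(1)/[(4)·(2)] = 3/8
Sum: 4·(-1/8) + 6·(3/4) + 0 = 4

4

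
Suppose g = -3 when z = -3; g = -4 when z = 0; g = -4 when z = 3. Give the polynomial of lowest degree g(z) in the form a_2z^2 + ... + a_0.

L_0(z) = z(z - 3) / [18] = (1/18)z^2 - (1/6)z
L_1(z) = (z + 3)(z - 3) / [-9] = -(1/9)z^2 + 1
L_2(z) = (z + 3)z / [18] = (1/18)z^2 + (1/6)z
g(z) = (-3)·L_0 + (-4)·L_1 + (-4)·L_2
  (-3)·L_0(z) = -(1/6)z^2 + (1/2)z
  (-4)·L_1(z) = (4/9)z^2 - 4
  (-4)·L_2(z) = -(2/9)z^2 - (2/3)z
Adding term by term: (1/18)z^2 - (1/6)z - 4

g(z) = (1/18)z^2 - (1/6)z - 4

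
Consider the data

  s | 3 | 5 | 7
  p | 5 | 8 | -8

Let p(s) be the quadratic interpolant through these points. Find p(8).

-185/8

Evaluate each Lagrange basis at s = 8:
L_0(8) = (3)·(1)/[(-2)·(-4)] = 3/8
L_1(8) = (5)·(1)/[(2)·(-2)] = -5/4
L_2(8) = (5)·(3)/[(4)·(2)] = 15/8
Sum: 5·(3/8) + 8·(-5/4) + (-8)·(15/8) = -185/8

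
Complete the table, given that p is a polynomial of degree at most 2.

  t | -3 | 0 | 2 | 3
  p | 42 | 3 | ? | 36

The 3 known values determine p uniquely (degree ≤ 2).
L_0(2) = (2)·(-1)/[(-3)·(-6)] = -1/9
L_1(2) = (5)·(-1)/[(3)·(-3)] = 5/9
L_2(2) = (5)·(2)/[(6)·(3)] = 5/9
Sum: 42·(-1/9) + 3·(5/9) + 36·(5/9) = 17

17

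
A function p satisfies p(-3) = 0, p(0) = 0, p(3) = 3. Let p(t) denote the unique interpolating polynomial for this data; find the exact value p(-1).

-1/3

Evaluate each Lagrange basis at t = -1:
L_0(-1) = (-1)·(-4)/[(-3)·(-6)] = 2/9
L_1(-1) = (2)·(-4)/[(3)·(-3)] = 8/9
L_2(-1) = (2)·(-1)/[(6)·(3)] = -1/9
Sum: 0 + 0 + 3·(-1/9) = -1/3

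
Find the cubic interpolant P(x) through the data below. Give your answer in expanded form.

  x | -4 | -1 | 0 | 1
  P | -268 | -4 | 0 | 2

P(x) = 4x^3 - x^2 - x

Newton's divided differences:
P[-4,-1] = (-4 - (-268)) / (-1 - (-4)) = 88
P[-1,0] = (0 - (-4)) / (0 - (-1)) = 4
P[0,1] = (2 - 0) / (1 - 0) = 2
P[-4,-1,0] = (4 - 88) / (0 - (-4)) = -21
P[-1,0,1] = (2 - 4) / (1 - (-1)) = -1
P[-4,-1,0,1] = (-1 - (-21)) / (1 - (-4)) = 4
P(x) = -268 + 88·(x + 4) + (-21)·(x + 4)(x + 1) + 4·(x + 4)(x + 1)x
Expanding: P(x) = 4x^3 - x^2 - x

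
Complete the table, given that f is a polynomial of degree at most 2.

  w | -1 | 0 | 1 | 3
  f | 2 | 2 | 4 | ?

14

The 3 known values determine f uniquely (degree ≤ 2).
L_0(3) = (3)·(2)/[(-1)·(-2)] = 3
L_1(3) = (4)·(2)/[(1)·(-1)] = -8
L_2(3) = (4)·(3)/[(2)·(1)] = 6
Sum: 2·(3) + 2·(-8) + 4·(6) = 14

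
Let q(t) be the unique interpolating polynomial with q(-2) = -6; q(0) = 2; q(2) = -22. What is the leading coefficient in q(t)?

-4

The leading coefficient equals the top divided difference q[-2,0,2].
q[-2,0] = (2 - (-6)) / (0 - (-2)) = 4
q[0,2] = (-22 - 2) / (2 - 0) = -12
q[-2,0,2] = (-12 - 4) / (2 - (-2)) = -4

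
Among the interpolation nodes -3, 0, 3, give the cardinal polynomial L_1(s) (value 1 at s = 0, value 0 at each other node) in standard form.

L_1(s) = (s + 3)(s - 3) / [(3)·(-3)]
       = (s^2 - 9) / (-9)

L_1(s) = -(1/9)s^2 + 1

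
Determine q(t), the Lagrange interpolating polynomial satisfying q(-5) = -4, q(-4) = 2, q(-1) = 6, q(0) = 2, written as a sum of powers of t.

Build the Lagrange basis polynomials:
L_0(t) = (t + 4)(t + 1)t / [-20] = -(1/20)t^3 - (1/4)t^2 - (1/5)t
L_1(t) = (t + 5)(t + 1)t / [12] = (1/12)t^3 + (1/2)t^2 + (5/12)t
L_2(t) = (t + 5)(t + 4)t / [-12] = -(1/12)t^3 - (3/4)t^2 - (5/3)t
L_3(t) = (t + 5)(t + 4)(t + 1) / [20] = (1/20)t^3 + (1/2)t^2 + (29/20)t + 1
q(t) = (-4)·L_0 + 2·L_1 + 6·L_2 + 2·L_3
  (-4)·L_0(t) = (1/5)t^3 + t^2 + (4/5)t
  2·L_1(t) = (1/6)t^3 + t^2 + (5/6)t
  6·L_2(t) = -(1/2)t^3 - (9/2)t^2 - 10t
  2·L_3(t) = (1/10)t^3 + t^2 + (29/10)t + 2
Adding term by term: -(1/30)t^3 - (3/2)t^2 - (82/15)t + 2

q(t) = -(1/30)t^3 - (3/2)t^2 - (82/15)t + 2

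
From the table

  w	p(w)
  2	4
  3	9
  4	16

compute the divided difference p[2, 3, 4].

p[2,3] = (9 - 4) / (3 - 2) = 5
p[3,4] = (16 - 9) / (4 - 3) = 7
p[2,3,4] = (7 - 5) / (4 - 2) = 1

1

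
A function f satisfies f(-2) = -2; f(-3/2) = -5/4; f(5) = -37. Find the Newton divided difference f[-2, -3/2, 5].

f[-2,-3/2] = (-5/4 - (-2)) / (-3/2 - (-2)) = 3/2
f[-3/2,5] = (-37 - (-5/4)) / (5 - (-3/2)) = -11/2
f[-2,-3/2,5] = (-11/2 - 3/2) / (5 - (-2)) = -1

-1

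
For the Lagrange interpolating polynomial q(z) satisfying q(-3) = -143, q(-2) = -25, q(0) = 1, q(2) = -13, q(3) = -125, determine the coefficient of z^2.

3

Build the Lagrange basis polynomials:
L_0(z) = (z + 2)z(z - 2)(z - 3) / [90] = (1/90)z^4 - (1/30)z^3 - (2/45)z^2 + (2/15)z
L_1(z) = (z + 3)z(z - 2)(z - 3) / [-40] = -(1/40)z^4 + (1/20)z^3 + (9/40)z^2 - (9/20)z
L_2(z) = (z + 3)(z + 2)(z - 2)(z - 3) / [36] = (1/36)z^4 - (13/36)z^2 + 1
L_3(z) = (z + 3)(z + 2)z(z - 3) / [-40] = -(1/40)z^4 - (1/20)z^3 + (9/40)z^2 + (9/20)z
L_4(z) = (z + 3)(z + 2)z(z - 2) / [90] = (1/90)z^4 + (1/30)z^3 - (2/45)z^2 - (2/15)z
q(z) = (-143)·L_0 + (-25)·L_1 + 1·L_2 + (-13)·L_3 + (-125)·L_4
Only the coefficient of z^2 is needed; take it from each L_i and combine:
(-143)·(-2/45) + (-25)·(9/40) + 1·(-13/36) + (-13)·(9/40) + (-125)·(-2/45) = 3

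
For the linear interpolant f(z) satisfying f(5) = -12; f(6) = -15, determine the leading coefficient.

-3

Build the Lagrange basis polynomials:
L_0(z) = (z - 6) / [-1] = -z + 6
L_1(z) = (z - 5) / [1] = z - 5
f(z) = (-12)·L_0 + (-15)·L_1
Only the coefficient of z is needed; take it from each L_i and combine:
(-12)·(-1) + (-15)·(1) = -3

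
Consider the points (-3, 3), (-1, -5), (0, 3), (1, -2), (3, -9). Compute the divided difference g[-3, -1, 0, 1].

-21/8

g[-3,-1] = (-5 - 3) / (-1 - (-3)) = -4
g[-1,0] = (3 - (-5)) / (0 - (-1)) = 8
g[0,1] = (-2 - 3) / (1 - 0) = -5
g[-3,-1,0] = (8 - (-4)) / (0 - (-3)) = 4
g[-1,0,1] = (-5 - 8) / (1 - (-1)) = -13/2
g[-3,-1,0,1] = (-13/2 - 4) / (1 - (-3)) = -21/8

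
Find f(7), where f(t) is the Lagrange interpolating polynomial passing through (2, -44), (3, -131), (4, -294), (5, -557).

-1479

L_0(7) = (4)·(3)·(2)/[(-1)·(-2)·(-3)] = -4
L_1(7) = (5)·(3)·(2)/[(1)·(-1)·(-2)] = 15
L_2(7) = (5)·(4)·(2)/[(2)·(1)·(-1)] = -20
L_3(7) = (5)·(4)·(3)/[(3)·(2)·(1)] = 10
Sum: (-44)·(-4) + (-131)·(15) + (-294)·(-20) + (-557)·(10) = -1479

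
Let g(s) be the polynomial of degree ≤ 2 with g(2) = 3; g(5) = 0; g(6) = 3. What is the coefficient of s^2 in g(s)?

1

The leading coefficient equals the top divided difference g[2,5,6].
g[2,5] = (0 - 3) / (5 - 2) = -1
g[5,6] = (3 - 0) / (6 - 5) = 3
g[2,5,6] = (3 - (-1)) / (6 - 2) = 1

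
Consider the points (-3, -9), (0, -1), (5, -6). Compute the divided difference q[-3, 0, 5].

-11/24

q[-3,0] = (-1 - (-9)) / (0 - (-3)) = 8/3
q[0,5] = (-6 - (-1)) / (5 - 0) = -1
q[-3,0,5] = (-1 - 8/3) / (5 - (-3)) = -11/24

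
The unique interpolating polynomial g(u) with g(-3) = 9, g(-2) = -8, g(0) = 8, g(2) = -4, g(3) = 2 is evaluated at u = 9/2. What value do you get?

122

Using Newton's divided-difference form:
g[-3,-2] = (-8 - 9) / (-2 - (-3)) = -17
g[-2,0] = (8 - (-8)) / (0 - (-2)) = 8
g[0,2] = (-4 - 8) / (2 - 0) = -6
g[2,3] = (2 - (-4)) / (3 - 2) = 6
g[-3,-2,0] = (8 - (-17)) / (0 - (-3)) = 25/3
g[-2,0,2] = (-6 - 8) / (2 - (-2)) = -7/2
g[0,2,3] = (6 - (-6)) / (3 - 0) = 4
g[-3,-2,0,2] = (-7/2 - 25/3) / (2 - (-3)) = -71/30
g[-2,0,2,3] = (4 - (-7/2)) / (3 - (-2)) = 3/2
g[-3,-2,0,2,3] = (3/2 - (-71/30)) / (3 - (-3)) = 29/45
g(9/2) = 9 + (-17)·(15/2) + (25/3)·(15/2)·(13/2) + (-71/30)·(15/2)·(13/2)·(9/2) + (29/45)·(15/2)·(13/2)·(9/2)·(5/2) = 122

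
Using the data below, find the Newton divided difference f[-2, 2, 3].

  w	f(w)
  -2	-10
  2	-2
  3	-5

f[-2,2] = (-2 - (-10)) / (2 - (-2)) = 2
f[2,3] = (-5 - (-2)) / (3 - 2) = -3
f[-2,2,3] = (-3 - 2) / (3 - (-2)) = -1

-1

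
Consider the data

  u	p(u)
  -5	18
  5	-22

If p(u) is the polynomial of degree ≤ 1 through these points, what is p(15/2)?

L_0(15/2) = (5/2)/[(-10)] = -1/4
L_1(15/2) = (25/2)/[(10)] = 5/4
Sum: 18·(-1/4) + (-22)·(5/4) = -32

-32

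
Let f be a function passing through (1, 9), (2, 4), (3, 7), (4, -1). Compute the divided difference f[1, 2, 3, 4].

f[1,2] = (4 - 9) / (2 - 1) = -5
f[2,3] = (7 - 4) / (3 - 2) = 3
f[3,4] = (-1 - 7) / (4 - 3) = -8
f[1,2,3] = (3 - (-5)) / (3 - 1) = 4
f[2,3,4] = (-8 - 3) / (4 - 2) = -11/2
f[1,2,3,4] = (-11/2 - 4) / (4 - 1) = -19/6

-19/6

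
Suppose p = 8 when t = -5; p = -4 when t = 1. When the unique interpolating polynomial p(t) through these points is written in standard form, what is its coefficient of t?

-2

Build the Lagrange basis polynomials:
L_0(t) = (t - 1) / [-6] = -(1/6)t + 1/6
L_1(t) = (t + 5) / [6] = (1/6)t + 5/6
p(t) = 8·L_0 + (-4)·L_1
Only the coefficient of t is needed; take it from each L_i and combine:
8·(-1/6) + (-4)·(1/6) = -2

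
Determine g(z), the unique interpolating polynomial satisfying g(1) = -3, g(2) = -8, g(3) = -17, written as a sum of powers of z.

g(z) = -2z^2 + z - 2

L_0(z) = (z - 2)(z - 3) / [2] = (1/2)z^2 - (5/2)z + 3
L_1(z) = (z - 1)(z - 3) / [-1] = -z^2 + 4z - 3
L_2(z) = (z - 1)(z - 2) / [2] = (1/2)z^2 - (3/2)z + 1
g(z) = (-3)·L_0 + (-8)·L_1 + (-17)·L_2
  (-3)·L_0(z) = -(3/2)z^2 + (15/2)z - 9
  (-8)·L_1(z) = 8z^2 - 32z + 24
  (-17)·L_2(z) = -(17/2)z^2 + (51/2)z - 17
Adding term by term: -2z^2 + z - 2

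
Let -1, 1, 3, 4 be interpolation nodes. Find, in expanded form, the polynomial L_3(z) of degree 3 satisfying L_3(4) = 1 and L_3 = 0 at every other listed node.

L_3(z) = (z + 1)(z - 1)(z - 3) / [(5)·(3)·(1)]
       = (z^3 - 3z^2 - z + 3) / (15)

L_3(z) = (1/15)z^3 - (1/5)z^2 - (1/15)z + 1/5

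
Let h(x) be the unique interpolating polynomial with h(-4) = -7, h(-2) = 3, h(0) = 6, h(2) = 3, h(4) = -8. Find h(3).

-161/128

Evaluate each Lagrange basis at x = 3:
L_0(3) = (5)·(3)·(1)·(-1)/[(-2)·(-4)·(-6)·(-8)] = -5/128
L_1(3) = (7)·(3)·(1)·(-1)/[(2)·(-2)·(-4)·(-6)] = 7/32
L_2(3) = (7)·(5)·(1)·(-1)/[(4)·(2)·(-2)·(-4)] = -35/64
L_3(3) = (7)·(5)·(3)·(-1)/[(6)·(4)·(2)·(-2)] = 35/32
L_4(3) = (7)·(5)·(3)·(1)/[(8)·(6)·(4)·(2)] = 35/128
Sum: (-7)·(-5/128) + 3·(7/32) + 6·(-35/64) + 3·(35/32) + (-8)·(35/128) = -161/128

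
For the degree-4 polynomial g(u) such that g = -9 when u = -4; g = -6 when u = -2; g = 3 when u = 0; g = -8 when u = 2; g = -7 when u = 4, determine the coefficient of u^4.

29/192

L_0(u) = (u + 2)u(u - 2)(u - 4) / [384] = (1/384)u^4 - (1/96)u^3 - (1/96)u^2 + (1/24)u
L_1(u) = (u + 4)u(u - 2)(u - 4) / [-96] = -(1/96)u^4 + (1/48)u^3 + (1/6)u^2 - (1/3)u
L_2(u) = (u + 4)(u + 2)(u - 2)(u - 4) / [64] = (1/64)u^4 - (5/16)u^2 + 1
L_3(u) = (u + 4)(u + 2)u(u - 4) / [-96] = -(1/96)u^4 - (1/48)u^3 + (1/6)u^2 + (1/3)u
L_4(u) = (u + 4)(u + 2)u(u - 2) / [384] = (1/384)u^4 + (1/96)u^3 - (1/96)u^2 - (1/24)u
g(u) = (-9)·L_0 + (-6)·L_1 + 3·L_2 + (-8)·L_3 + (-7)·L_4
Only the coefficient of u^4 is needed; take it from each L_i and combine:
(-9)·(1/384) + (-6)·(-1/96) + 3·(1/64) + (-8)·(-1/96) + (-7)·(1/384) = 29/192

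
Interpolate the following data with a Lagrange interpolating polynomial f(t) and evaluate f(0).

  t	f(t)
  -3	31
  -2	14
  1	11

4

L_0(0) = (2)·(-1)/[(-1)·(-4)] = -1/2
L_1(0) = (3)·(-1)/[(1)·(-3)] = 1
L_2(0) = (3)·(2)/[(4)·(3)] = 1/2
Sum: 31·(-1/2) + 14·(1) + 11·(1/2) = 4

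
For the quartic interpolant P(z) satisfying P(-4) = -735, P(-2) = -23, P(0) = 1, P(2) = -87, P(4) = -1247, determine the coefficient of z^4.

The leading coefficient equals the top divided difference P[-4,-2,0,2,4].
P[-4,-2] = (-23 - (-735)) / (-2 - (-4)) = 356
P[-2,0] = (1 - (-23)) / (0 - (-2)) = 12
P[0,2] = (-87 - 1) / (2 - 0) = -44
P[2,4] = (-1247 - (-87)) / (4 - 2) = -580
P[-4,-2,0] = (12 - 356) / (0 - (-4)) = -86
P[-2,0,2] = (-44 - 12) / (2 - (-2)) = -14
P[0,2,4] = (-580 - (-44)) / (4 - 0) = -134
P[-4,-2,0,2] = (-14 - (-86)) / (2 - (-4)) = 12
P[-2,0,2,4] = (-134 - (-14)) / (4 - (-2)) = -20
P[-4,-2,0,2,4] = (-20 - 12) / (4 - (-4)) = -4

-4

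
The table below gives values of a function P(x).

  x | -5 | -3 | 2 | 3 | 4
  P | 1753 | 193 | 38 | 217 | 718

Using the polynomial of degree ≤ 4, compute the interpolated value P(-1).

-7

Using Newton's divided-difference form:
P[-5,-3] = (193 - 1753) / (-3 - (-5)) = -780
P[-3,2] = (38 - 193) / (2 - (-3)) = -31
P[2,3] = (217 - 38) / (3 - 2) = 179
P[3,4] = (718 - 217) / (4 - 3) = 501
P[-5,-3,2] = (-31 - (-780)) / (2 - (-5)) = 107
P[-3,2,3] = (179 - (-31)) / (3 - (-3)) = 35
P[2,3,4] = (501 - 179) / (4 - 2) = 161
P[-5,-3,2,3] = (35 - 107) / (3 - (-5)) = -9
P[-3,2,3,4] = (161 - 35) / (4 - (-3)) = 18
P[-5,-3,2,3,4] = (18 - (-9)) / (4 - (-5)) = 3
P(-1) = 1753 + (-780)·(4) + 107·(4)·(2) + (-9)·(4)·(2)·(-3) + 3·(4)·(2)·(-3)·(-4) = -7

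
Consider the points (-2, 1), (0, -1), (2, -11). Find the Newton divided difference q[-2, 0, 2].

q[-2,0] = (-1 - 1) / (0 - (-2)) = -1
q[0,2] = (-11 - (-1)) / (2 - 0) = -5
q[-2,0,2] = (-5 - (-1)) / (2 - (-2)) = -1

-1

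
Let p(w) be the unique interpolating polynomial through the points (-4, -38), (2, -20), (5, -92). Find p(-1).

Using Newton's divided-difference form:
p[-4,2] = (-20 - (-38)) / (2 - (-4)) = 3
p[2,5] = (-92 - (-20)) / (5 - 2) = -24
p[-4,2,5] = (-24 - 3) / (5 - (-4)) = -3
p(-1) = -38 + 3·(3) + (-3)·(3)·(-3) = -2

-2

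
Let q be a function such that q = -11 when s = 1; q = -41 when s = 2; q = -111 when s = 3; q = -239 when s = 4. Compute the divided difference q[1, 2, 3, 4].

q[1,2] = (-41 - (-11)) / (2 - 1) = -30
q[2,3] = (-111 - (-41)) / (3 - 2) = -70
q[3,4] = (-239 - (-111)) / (4 - 3) = -128
q[1,2,3] = (-70 - (-30)) / (3 - 1) = -20
q[2,3,4] = (-128 - (-70)) / (4 - 2) = -29
q[1,2,3,4] = (-29 - (-20)) / (4 - 1) = -3

-3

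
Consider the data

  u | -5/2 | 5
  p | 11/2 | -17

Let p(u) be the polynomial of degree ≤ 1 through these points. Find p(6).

-20

L_0(6) = (1)/[(-15/2)] = -2/15
L_1(6) = (17/2)/[(15/2)] = 17/15
Sum: 11/2·(-2/15) + (-17)·(17/15) = -20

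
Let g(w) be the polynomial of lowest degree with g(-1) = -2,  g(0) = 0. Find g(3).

6

L_0(3) = (3)/[(-1)] = -3
L_1(3) = (4)/[(1)] = 4
Sum: (-2)·(-3) + 0 = 6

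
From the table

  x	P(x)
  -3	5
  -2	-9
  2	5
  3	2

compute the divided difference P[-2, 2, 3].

P[-2,2] = (5 - (-9)) / (2 - (-2)) = 7/2
P[2,3] = (2 - 5) / (3 - 2) = -3
P[-2,2,3] = (-3 - 7/2) / (3 - (-2)) = -13/10

-13/10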